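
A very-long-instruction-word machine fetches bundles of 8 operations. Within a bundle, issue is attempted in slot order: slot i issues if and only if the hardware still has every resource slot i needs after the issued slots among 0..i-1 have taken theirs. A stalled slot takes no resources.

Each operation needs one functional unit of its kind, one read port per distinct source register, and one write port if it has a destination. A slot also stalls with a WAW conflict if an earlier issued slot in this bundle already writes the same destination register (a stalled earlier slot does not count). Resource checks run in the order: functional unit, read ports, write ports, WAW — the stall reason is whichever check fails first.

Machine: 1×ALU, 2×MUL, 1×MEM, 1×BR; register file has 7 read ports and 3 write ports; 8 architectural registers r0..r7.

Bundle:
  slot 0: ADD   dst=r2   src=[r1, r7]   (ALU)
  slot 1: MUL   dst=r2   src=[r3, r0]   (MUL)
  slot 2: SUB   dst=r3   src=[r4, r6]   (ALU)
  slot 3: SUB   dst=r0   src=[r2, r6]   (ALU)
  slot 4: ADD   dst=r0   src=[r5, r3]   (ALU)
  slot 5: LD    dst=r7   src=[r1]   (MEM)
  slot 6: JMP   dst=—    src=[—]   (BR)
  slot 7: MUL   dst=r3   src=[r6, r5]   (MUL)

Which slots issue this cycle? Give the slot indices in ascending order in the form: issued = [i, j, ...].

issued = [0, 5, 6, 7]

[0] ALU needs rd=2 wr=1: ok; after: ALU=0 MUL=2 MEM=1 BR=1, R=5, W=2
[1] MUL needs rd=2 wr=1: WAW; after: ALU=0 MUL=2 MEM=1 BR=1, R=5, W=2
[2] ALU needs rd=2 wr=1: FU; after: ALU=0 MUL=2 MEM=1 BR=1, R=5, W=2
[3] ALU needs rd=2 wr=1: FU; after: ALU=0 MUL=2 MEM=1 BR=1, R=5, W=2
[4] ALU needs rd=2 wr=1: FU; after: ALU=0 MUL=2 MEM=1 BR=1, R=5, W=2
[5] MEM needs rd=1 wr=1: ok; after: ALU=0 MUL=2 MEM=0 BR=1, R=4, W=1
[6] BR needs rd=0 wr=0: ok; after: ALU=0 MUL=2 MEM=0 BR=0, R=4, W=1
[7] MUL needs rd=2 wr=1: ok; after: ALU=0 MUL=1 MEM=0 BR=0, R=2, W=0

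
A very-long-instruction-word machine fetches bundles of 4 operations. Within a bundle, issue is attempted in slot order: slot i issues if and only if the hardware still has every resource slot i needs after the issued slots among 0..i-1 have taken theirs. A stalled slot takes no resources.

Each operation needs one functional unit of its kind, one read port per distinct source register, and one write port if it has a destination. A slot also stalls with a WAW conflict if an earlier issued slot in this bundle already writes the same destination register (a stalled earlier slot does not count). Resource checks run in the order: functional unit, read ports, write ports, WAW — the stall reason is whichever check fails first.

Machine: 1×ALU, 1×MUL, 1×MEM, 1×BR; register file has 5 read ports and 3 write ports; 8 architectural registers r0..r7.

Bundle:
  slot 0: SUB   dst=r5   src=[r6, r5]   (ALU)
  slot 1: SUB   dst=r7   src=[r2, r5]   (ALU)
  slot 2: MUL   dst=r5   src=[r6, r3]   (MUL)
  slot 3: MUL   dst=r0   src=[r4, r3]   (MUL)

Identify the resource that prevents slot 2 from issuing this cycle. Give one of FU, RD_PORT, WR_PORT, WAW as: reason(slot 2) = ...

  0. ALU→r5 ⇒ go  {0A/1Mu/1Ld/1B | 3r 2w}
  1. ALU→r7 ⇒ no(FU)  {0A/1Mu/1Ld/1B | 3r 2w}
  2. MUL→r5 ⇒ no(WAW)  {0A/1Mu/1Ld/1B | 3r 2w}
  3. MUL→r0 ⇒ go  {0A/0Mu/1Ld/1B | 1r 1w}

reason(slot 2) = WAW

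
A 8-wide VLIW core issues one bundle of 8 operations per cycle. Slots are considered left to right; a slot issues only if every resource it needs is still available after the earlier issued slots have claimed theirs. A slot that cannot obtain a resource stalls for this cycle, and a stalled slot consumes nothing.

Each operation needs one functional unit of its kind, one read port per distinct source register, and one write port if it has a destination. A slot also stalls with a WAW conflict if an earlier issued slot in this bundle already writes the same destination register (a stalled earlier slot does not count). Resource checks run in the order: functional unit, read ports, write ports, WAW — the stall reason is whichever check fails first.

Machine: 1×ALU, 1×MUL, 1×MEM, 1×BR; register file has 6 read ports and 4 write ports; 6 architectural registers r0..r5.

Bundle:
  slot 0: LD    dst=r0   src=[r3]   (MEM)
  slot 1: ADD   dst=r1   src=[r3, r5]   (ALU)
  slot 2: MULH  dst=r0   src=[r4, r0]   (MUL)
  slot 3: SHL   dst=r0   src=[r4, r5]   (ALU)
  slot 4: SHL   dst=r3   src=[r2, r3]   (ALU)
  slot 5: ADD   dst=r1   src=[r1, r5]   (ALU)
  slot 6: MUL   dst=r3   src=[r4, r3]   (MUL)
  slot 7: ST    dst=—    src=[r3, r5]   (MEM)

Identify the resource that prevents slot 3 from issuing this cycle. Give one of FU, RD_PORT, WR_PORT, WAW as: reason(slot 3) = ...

reason(slot 3) = FU

(0) want 1×MEM +1rd +1wr — yes → AL1|MU1|ME0|BR1|rd5|wr3
(1) want 1×ALU +2rd +1wr — yes → AL0|MU1|ME0|BR1|rd3|wr2
(2) want 1×MUL +2rd +1wr — WAW → AL0|MU1|ME0|BR1|rd3|wr2
(3) want 1×ALU +2rd +1wr — FU → AL0|MU1|ME0|BR1|rd3|wr2
(4) want 1×ALU +2rd +1wr — FU → AL0|MU1|ME0|BR1|rd3|wr2
(5) want 1×ALU +2rd +1wr — FU → AL0|MU1|ME0|BR1|rd3|wr2
(6) want 1×MUL +2rd +1wr — yes → AL0|MU0|ME0|BR1|rd1|wr1
(7) want 1×MEM +2rd +0wr — FU → AL0|MU0|ME0|BR1|rd1|wr1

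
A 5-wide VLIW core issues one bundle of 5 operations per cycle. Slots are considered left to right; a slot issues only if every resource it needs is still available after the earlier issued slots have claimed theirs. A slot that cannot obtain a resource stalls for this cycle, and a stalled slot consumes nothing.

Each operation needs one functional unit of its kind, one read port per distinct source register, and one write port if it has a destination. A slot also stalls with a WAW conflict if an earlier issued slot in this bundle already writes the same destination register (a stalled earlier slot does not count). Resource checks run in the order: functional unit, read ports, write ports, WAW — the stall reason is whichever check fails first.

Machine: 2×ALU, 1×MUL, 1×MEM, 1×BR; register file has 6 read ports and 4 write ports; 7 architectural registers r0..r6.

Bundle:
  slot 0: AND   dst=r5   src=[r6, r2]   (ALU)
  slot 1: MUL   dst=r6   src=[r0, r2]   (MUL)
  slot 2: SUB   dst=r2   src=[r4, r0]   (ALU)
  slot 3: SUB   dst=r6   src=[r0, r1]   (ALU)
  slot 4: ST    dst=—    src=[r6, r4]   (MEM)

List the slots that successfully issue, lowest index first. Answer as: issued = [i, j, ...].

issued = [0, 1, 2]

slot 0 (ALU): ISSUE — free A1,Mu1,Ld1,B1 rp4 wp3
slot 1 (MUL): ISSUE — free A1,Mu0,Ld1,B1 rp2 wp2
slot 2 (ALU): ISSUE — free A0,Mu0,Ld1,B1 rp0 wp1
slot 3 (ALU): stall FU — free A0,Mu0,Ld1,B1 rp0 wp1
slot 4 (MEM): stall RD_PORT — free A0,Mu0,Ld1,B1 rp0 wp1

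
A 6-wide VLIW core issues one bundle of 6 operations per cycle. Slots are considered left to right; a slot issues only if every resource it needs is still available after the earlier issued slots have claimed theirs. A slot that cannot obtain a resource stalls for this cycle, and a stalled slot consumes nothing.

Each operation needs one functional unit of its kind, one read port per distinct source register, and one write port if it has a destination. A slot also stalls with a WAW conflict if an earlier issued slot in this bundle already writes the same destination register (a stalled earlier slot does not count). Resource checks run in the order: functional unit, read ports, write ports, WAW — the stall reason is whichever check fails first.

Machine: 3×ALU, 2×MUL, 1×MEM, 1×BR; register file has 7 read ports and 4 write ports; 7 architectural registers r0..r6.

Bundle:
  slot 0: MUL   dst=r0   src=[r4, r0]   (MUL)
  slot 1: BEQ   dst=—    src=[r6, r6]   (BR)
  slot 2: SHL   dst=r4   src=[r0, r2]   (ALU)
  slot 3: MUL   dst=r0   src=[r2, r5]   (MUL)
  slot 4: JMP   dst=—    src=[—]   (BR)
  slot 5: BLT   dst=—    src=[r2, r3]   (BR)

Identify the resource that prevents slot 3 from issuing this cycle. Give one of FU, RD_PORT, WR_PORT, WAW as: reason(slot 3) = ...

(0) want 1×MUL +2rd +1wr — yes → AL3|MU1|ME1|BR1|rd5|wr3
(1) want 1×BR +1rd +0wr — yes → AL3|MU1|ME1|BR0|rd4|wr3
(2) want 1×ALU +2rd +1wr — yes → AL2|MU1|ME1|BR0|rd2|wr2
(3) want 1×MUL +2rd +1wr — WAW → AL2|MU1|ME1|BR0|rd2|wr2
(4) want 1×BR +0rd +0wr — FU → AL2|MU1|ME1|BR0|rd2|wr2
(5) want 1×BR +2rd +0wr — FU → AL2|MU1|ME1|BR0|rd2|wr2

reason(slot 3) = WAW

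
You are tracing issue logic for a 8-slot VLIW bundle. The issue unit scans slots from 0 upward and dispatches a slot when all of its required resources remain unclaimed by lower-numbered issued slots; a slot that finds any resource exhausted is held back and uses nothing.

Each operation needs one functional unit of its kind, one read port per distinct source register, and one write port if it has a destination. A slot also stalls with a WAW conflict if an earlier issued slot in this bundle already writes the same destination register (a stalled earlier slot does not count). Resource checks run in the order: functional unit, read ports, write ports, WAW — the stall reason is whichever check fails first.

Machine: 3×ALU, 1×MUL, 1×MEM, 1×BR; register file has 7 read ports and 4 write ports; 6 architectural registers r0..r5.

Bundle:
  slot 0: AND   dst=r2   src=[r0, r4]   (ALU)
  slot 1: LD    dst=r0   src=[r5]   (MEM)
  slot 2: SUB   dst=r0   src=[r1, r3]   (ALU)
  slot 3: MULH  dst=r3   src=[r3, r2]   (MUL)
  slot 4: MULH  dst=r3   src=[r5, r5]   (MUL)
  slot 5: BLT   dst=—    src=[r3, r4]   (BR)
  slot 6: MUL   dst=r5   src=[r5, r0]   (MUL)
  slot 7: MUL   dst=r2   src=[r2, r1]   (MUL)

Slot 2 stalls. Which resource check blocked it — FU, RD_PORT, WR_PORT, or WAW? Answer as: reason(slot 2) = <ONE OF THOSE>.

reason(slot 2) = WAW

[0] ALU needs rd=2 wr=1: ok; after: ALU=2 MUL=1 MEM=1 BR=1, R=5, W=3
[1] MEM needs rd=1 wr=1: ok; after: ALU=2 MUL=1 MEM=0 BR=1, R=4, W=2
[2] ALU needs rd=2 wr=1: WAW; after: ALU=2 MUL=1 MEM=0 BR=1, R=4, W=2
[3] MUL needs rd=2 wr=1: ok; after: ALU=2 MUL=0 MEM=0 BR=1, R=2, W=1
[4] MUL needs rd=1 wr=1: FU; after: ALU=2 MUL=0 MEM=0 BR=1, R=2, W=1
[5] BR needs rd=2 wr=0: ok; after: ALU=2 MUL=0 MEM=0 BR=0, R=0, W=1
[6] MUL needs rd=2 wr=1: FU; after: ALU=2 MUL=0 MEM=0 BR=0, R=0, W=1
[7] MUL needs rd=2 wr=1: FU; after: ALU=2 MUL=0 MEM=0 BR=0, R=0, W=1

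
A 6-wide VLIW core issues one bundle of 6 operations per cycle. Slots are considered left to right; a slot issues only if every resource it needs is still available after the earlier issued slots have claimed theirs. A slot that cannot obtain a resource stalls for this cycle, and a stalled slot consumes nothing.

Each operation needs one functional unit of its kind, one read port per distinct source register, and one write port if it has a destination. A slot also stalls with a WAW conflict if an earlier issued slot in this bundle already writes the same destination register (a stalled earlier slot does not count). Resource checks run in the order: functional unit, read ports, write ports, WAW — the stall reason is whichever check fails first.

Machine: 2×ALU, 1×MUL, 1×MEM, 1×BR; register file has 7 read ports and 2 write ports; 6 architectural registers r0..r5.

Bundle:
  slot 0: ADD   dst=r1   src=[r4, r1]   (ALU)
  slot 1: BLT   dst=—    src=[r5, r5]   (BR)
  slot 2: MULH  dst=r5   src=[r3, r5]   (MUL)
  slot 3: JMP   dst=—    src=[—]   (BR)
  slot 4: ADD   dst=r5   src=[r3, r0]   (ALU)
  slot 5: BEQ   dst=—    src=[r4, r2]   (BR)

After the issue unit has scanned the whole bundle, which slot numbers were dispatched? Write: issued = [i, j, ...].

  0. ALU→r1 ⇒ go  {1A/1Mu/1Ld/1B | 5r 1w}
  1. BR ⇒ go  {1A/1Mu/1Ld/0B | 4r 1w}
  2. MUL→r5 ⇒ go  {1A/0Mu/1Ld/0B | 2r 0w}
  3. BR ⇒ no(FU)  {1A/0Mu/1Ld/0B | 2r 0w}
  4. ALU→r5 ⇒ no(WR_PORT)  {1A/0Mu/1Ld/0B | 2r 0w}
  5. BR ⇒ no(FU)  {1A/0Mu/1Ld/0B | 2r 0w}

issued = [0, 1, 2]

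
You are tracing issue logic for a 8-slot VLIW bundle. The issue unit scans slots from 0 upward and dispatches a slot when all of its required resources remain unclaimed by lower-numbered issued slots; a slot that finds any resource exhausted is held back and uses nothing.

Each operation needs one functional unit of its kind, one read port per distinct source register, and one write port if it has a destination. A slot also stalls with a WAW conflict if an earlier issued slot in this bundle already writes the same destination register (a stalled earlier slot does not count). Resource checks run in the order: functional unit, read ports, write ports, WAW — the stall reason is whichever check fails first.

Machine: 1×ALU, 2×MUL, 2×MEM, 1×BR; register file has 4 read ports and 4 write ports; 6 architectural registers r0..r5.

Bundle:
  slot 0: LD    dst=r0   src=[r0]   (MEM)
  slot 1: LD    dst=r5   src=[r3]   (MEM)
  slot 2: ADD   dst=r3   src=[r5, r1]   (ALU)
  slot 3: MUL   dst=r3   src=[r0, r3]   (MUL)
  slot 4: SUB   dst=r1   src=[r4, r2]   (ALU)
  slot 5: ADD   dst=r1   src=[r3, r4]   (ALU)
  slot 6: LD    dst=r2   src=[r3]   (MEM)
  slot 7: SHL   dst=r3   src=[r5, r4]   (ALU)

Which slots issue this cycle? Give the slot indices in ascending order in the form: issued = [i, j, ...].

  0. MEM→r0 ⇒ go  {1A/2Mu/1Ld/1B | 3r 3w}
  1. MEM→r5 ⇒ go  {1A/2Mu/0Ld/1B | 2r 2w}
  2. ALU→r3 ⇒ go  {0A/2Mu/0Ld/1B | 0r 1w}
  3. MUL→r3 ⇒ no(RD_PORT)  {0A/2Mu/0Ld/1B | 0r 1w}
  4. ALU→r1 ⇒ no(FU)  {0A/2Mu/0Ld/1B | 0r 1w}
  5. ALU→r1 ⇒ no(FU)  {0A/2Mu/0Ld/1B | 0r 1w}
  6. MEM→r2 ⇒ no(FU)  {0A/2Mu/0Ld/1B | 0r 1w}
  7. ALU→r3 ⇒ no(FU)  {0A/2Mu/0Ld/1B | 0r 1w}

issued = [0, 1, 2]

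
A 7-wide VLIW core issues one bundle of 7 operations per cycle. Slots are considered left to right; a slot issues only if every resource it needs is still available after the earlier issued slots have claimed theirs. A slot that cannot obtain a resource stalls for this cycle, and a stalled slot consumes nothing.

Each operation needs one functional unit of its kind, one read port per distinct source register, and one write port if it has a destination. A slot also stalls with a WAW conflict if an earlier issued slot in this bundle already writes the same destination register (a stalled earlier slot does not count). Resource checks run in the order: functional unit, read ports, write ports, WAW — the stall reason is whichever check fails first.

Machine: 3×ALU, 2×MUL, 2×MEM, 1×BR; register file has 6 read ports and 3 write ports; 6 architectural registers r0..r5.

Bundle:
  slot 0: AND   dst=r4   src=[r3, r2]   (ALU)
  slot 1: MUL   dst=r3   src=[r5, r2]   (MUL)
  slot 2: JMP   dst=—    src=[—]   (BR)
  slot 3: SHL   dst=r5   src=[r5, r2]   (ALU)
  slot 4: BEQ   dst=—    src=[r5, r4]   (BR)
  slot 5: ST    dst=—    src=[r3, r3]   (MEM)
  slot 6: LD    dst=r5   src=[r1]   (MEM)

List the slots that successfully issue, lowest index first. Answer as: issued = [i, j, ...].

issued = [0, 1, 2, 3]

(0) want 1×ALU +2rd +1wr — yes → AL2|MU2|ME2|BR1|rd4|wr2
(1) want 1×MUL +2rd +1wr — yes → AL2|MU1|ME2|BR1|rd2|wr1
(2) want 1×BR +0rd +0wr — yes → AL2|MU1|ME2|BR0|rd2|wr1
(3) want 1×ALU +2rd +1wr — yes → AL1|MU1|ME2|BR0|rd0|wr0
(4) want 1×BR +2rd +0wr — FU → AL1|MU1|ME2|BR0|rd0|wr0
(5) want 1×MEM +1rd +0wr — RD_PORT → AL1|MU1|ME2|BR0|rd0|wr0
(6) want 1×MEM +1rd +1wr — RD_PORT → AL1|MU1|ME2|BR0|rd0|wr0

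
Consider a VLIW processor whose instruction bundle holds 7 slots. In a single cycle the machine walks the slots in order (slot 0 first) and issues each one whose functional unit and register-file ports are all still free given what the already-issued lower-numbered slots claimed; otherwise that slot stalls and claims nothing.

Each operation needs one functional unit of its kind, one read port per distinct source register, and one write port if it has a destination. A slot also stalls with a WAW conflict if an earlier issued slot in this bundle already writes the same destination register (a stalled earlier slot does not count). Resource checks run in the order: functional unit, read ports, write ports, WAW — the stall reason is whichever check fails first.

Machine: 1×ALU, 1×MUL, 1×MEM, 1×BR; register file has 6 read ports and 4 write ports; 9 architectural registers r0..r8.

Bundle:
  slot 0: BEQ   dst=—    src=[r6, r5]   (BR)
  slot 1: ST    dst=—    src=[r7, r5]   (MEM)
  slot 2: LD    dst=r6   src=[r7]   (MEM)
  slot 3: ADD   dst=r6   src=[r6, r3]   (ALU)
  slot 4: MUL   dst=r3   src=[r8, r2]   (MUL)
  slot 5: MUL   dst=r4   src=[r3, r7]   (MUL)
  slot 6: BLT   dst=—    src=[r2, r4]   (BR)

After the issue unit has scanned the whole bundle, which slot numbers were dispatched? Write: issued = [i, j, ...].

#0 BR src=r6,r5 dispatched  <A:1 Mu:1 Ld:1 B:0 rd:4 wr:4>
#1 MEM src=r7,r5 dispatched  <A:1 Mu:1 Ld:0 B:0 rd:2 wr:4>
#2 MEM src=r7 held:FU  <A:1 Mu:1 Ld:0 B:0 rd:2 wr:4>
#3 ALU src=r6,r3 dispatched  <A:0 Mu:1 Ld:0 B:0 rd:0 wr:3>
#4 MUL src=r8,r2 held:RD_PORT  <A:0 Mu:1 Ld:0 B:0 rd:0 wr:3>
#5 MUL src=r3,r7 held:RD_PORT  <A:0 Mu:1 Ld:0 B:0 rd:0 wr:3>
#6 BR src=r2,r4 held:FU  <A:0 Mu:1 Ld:0 B:0 rd:0 wr:3>

issued = [0, 1, 3]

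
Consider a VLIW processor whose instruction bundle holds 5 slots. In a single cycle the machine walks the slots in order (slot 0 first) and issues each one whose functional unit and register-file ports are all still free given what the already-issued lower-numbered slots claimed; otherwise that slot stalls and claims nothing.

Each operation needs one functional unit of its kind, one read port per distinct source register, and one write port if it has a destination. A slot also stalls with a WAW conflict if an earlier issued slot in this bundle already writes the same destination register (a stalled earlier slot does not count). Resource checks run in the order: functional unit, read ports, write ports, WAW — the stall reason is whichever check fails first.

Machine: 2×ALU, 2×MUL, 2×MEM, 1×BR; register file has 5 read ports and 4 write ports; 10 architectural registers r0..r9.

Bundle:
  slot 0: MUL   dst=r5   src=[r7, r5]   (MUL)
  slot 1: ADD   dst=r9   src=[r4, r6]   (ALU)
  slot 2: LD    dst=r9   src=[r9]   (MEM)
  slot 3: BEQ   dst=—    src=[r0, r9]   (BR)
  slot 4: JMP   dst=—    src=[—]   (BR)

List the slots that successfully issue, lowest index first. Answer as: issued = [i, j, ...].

#0 MUL src=r7,r5 dispatched  <A:2 Mu:1 Ld:2 B:1 rd:3 wr:3>
#1 ALU src=r4,r6 dispatched  <A:1 Mu:1 Ld:2 B:1 rd:1 wr:2>
#2 MEM src=r9 held:WAW  <A:1 Mu:1 Ld:2 B:1 rd:1 wr:2>
#3 BR src=r0,r9 held:RD_PORT  <A:1 Mu:1 Ld:2 B:1 rd:1 wr:2>
#4 BR src=- dispatched  <A:1 Mu:1 Ld:2 B:0 rd:1 wr:2>

issued = [0, 1, 4]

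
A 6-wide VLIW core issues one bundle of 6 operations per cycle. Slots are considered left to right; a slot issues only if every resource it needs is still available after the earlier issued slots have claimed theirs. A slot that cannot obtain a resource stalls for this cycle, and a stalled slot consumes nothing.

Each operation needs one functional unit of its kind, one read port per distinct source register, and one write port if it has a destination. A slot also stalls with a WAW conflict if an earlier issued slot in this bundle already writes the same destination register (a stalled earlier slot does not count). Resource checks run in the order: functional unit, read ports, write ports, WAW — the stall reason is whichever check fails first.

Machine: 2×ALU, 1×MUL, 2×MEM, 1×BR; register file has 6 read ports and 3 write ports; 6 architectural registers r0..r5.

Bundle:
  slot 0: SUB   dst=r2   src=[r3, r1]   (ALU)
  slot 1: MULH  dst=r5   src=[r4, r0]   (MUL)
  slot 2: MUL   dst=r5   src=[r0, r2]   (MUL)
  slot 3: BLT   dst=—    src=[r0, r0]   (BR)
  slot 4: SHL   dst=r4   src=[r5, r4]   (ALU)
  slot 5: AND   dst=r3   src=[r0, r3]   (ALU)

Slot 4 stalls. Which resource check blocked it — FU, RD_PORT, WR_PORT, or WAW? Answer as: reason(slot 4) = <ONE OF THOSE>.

slot 0 (ALU): ISSUE — free A1,Mu1,Ld2,B1 rp4 wp2
slot 1 (MUL): ISSUE — free A1,Mu0,Ld2,B1 rp2 wp1
slot 2 (MUL): stall FU — free A1,Mu0,Ld2,B1 rp2 wp1
slot 3 (BR): ISSUE — free A1,Mu0,Ld2,B0 rp1 wp1
slot 4 (ALU): stall RD_PORT — free A1,Mu0,Ld2,B0 rp1 wp1
slot 5 (ALU): stall RD_PORT — free A1,Mu0,Ld2,B0 rp1 wp1

reason(slot 4) = RD_PORT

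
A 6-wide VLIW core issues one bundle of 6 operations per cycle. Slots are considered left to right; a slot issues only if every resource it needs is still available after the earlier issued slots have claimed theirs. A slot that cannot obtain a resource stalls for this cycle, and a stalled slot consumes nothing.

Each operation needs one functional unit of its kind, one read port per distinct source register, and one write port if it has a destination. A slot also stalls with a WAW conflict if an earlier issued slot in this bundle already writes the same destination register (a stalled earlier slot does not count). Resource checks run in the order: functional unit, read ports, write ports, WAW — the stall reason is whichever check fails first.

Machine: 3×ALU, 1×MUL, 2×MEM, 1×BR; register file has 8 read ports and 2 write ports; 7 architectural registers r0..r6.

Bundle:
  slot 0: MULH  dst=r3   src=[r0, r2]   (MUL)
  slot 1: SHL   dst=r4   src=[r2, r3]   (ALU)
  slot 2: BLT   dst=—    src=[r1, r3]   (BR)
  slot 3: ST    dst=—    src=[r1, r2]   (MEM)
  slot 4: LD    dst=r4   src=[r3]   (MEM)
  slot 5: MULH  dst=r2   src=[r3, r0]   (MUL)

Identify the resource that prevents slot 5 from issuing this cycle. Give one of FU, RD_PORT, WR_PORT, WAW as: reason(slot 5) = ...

#0 MUL src=r0,r2 dispatched  <A:3 Mu:0 Ld:2 B:1 rd:6 wr:1>
#1 ALU src=r2,r3 dispatched  <A:2 Mu:0 Ld:2 B:1 rd:4 wr:0>
#2 BR src=r1,r3 dispatched  <A:2 Mu:0 Ld:2 B:0 rd:2 wr:0>
#3 MEM src=r1,r2 dispatched  <A:2 Mu:0 Ld:1 B:0 rd:0 wr:0>
#4 MEM src=r3 held:RD_PORT  <A:2 Mu:0 Ld:1 B:0 rd:0 wr:0>
#5 MUL src=r3,r0 held:FU  <A:2 Mu:0 Ld:1 B:0 rd:0 wr:0>

reason(slot 5) = FU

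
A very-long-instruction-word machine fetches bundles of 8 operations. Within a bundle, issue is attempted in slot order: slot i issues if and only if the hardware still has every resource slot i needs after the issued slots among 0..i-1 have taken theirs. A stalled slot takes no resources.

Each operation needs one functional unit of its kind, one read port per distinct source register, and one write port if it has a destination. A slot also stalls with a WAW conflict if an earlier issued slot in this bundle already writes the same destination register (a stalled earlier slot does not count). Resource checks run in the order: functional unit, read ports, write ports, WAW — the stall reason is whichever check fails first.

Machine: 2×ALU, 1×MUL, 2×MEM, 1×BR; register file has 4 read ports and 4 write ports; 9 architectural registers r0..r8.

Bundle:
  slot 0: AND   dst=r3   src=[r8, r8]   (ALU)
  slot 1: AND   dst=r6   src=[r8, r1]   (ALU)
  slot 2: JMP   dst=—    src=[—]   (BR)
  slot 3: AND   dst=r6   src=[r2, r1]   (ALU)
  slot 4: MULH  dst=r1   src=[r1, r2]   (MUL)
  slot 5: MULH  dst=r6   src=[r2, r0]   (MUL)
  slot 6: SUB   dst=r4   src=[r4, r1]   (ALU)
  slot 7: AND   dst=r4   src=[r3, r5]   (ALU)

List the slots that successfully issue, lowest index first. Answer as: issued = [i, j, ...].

#0 ALU src=r8,r8 dispatched  <A:1 Mu:1 Ld:2 B:1 rd:3 wr:3>
#1 ALU src=r8,r1 dispatched  <A:0 Mu:1 Ld:2 B:1 rd:1 wr:2>
#2 BR src=- dispatched  <A:0 Mu:1 Ld:2 B:0 rd:1 wr:2>
#3 ALU src=r2,r1 held:FU  <A:0 Mu:1 Ld:2 B:0 rd:1 wr:2>
#4 MUL src=r1,r2 held:RD_PORT  <A:0 Mu:1 Ld:2 B:0 rd:1 wr:2>
#5 MUL src=r2,r0 held:RD_PORT  <A:0 Mu:1 Ld:2 B:0 rd:1 wr:2>
#6 ALU src=r4,r1 held:FU  <A:0 Mu:1 Ld:2 B:0 rd:1 wr:2>
#7 ALU src=r3,r5 held:FU  <A:0 Mu:1 Ld:2 B:0 rd:1 wr:2>

issued = [0, 1, 2]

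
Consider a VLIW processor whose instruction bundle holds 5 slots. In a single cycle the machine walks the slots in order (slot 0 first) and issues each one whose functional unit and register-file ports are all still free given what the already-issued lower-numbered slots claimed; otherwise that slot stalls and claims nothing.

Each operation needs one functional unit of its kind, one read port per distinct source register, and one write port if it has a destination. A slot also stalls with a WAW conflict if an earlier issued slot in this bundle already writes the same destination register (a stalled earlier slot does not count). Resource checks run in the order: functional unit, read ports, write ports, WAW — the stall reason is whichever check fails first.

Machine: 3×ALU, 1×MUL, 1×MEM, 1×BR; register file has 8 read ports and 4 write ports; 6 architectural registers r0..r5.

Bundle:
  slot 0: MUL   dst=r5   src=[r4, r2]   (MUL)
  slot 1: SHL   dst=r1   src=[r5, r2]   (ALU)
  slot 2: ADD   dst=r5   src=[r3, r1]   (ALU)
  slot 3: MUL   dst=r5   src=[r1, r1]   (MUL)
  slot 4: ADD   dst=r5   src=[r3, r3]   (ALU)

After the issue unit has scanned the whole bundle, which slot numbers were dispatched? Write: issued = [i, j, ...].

issued = [0, 1]

  0. MUL→r5 ⇒ go  {3A/0Mu/1Ld/1B | 6r 3w}
  1. ALU→r1 ⇒ go  {2A/0Mu/1Ld/1B | 4r 2w}
  2. ALU→r5 ⇒ no(WAW)  {2A/0Mu/1Ld/1B | 4r 2w}
  3. MUL→r5 ⇒ no(FU)  {2A/0Mu/1Ld/1B | 4r 2w}
  4. ALU→r5 ⇒ no(WAW)  {2A/0Mu/1Ld/1B | 4r 2w}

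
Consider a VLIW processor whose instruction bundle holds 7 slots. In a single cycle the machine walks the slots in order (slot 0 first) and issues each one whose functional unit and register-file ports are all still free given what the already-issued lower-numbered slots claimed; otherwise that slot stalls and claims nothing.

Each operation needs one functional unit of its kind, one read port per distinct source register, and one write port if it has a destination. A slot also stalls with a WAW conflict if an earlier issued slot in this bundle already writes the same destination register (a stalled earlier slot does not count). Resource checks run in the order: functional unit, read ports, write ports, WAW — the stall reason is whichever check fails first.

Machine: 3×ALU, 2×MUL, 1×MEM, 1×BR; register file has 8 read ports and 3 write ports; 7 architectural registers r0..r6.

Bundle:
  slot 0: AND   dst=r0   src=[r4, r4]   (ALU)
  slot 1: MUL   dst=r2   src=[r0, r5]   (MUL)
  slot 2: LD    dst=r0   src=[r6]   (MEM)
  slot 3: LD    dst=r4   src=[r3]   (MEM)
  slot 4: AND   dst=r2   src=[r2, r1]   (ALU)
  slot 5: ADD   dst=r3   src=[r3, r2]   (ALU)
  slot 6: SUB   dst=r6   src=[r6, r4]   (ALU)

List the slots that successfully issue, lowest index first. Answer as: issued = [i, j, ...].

issued = [0, 1, 3]

  0. ALU→r0 ⇒ go  {2A/2Mu/1Ld/1B | 7r 2w}
  1. MUL→r2 ⇒ go  {2A/1Mu/1Ld/1B | 5r 1w}
  2. MEM→r0 ⇒ no(WAW)  {2A/1Mu/1Ld/1B | 5r 1w}
  3. MEM→r4 ⇒ go  {2A/1Mu/0Ld/1B | 4r 0w}
  4. ALU→r2 ⇒ no(WR_PORT)  {2A/1Mu/0Ld/1B | 4r 0w}
  5. ALU→r3 ⇒ no(WR_PORT)  {2A/1Mu/0Ld/1B | 4r 0w}
  6. ALU→r6 ⇒ no(WR_PORT)  {2A/1Mu/0Ld/1B | 4r 0w}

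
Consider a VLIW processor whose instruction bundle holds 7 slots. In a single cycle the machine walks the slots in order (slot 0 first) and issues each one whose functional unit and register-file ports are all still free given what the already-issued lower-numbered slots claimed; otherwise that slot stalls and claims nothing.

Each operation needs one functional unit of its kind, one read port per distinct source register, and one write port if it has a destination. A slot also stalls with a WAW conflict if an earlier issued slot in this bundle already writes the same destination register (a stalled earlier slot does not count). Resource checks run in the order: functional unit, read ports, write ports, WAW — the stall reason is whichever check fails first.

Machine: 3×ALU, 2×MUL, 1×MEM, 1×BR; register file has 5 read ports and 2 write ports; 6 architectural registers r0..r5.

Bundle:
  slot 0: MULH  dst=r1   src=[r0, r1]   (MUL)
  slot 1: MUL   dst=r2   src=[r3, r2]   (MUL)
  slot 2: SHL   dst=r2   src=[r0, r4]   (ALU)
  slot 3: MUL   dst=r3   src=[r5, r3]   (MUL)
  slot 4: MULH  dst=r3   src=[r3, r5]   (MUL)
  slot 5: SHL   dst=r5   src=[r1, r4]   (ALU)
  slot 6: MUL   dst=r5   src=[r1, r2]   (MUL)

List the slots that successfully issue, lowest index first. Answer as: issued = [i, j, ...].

  0. MUL→r1 ⇒ go  {3A/1Mu/1Ld/1B | 3r 1w}
  1. MUL→r2 ⇒ go  {3A/0Mu/1Ld/1B | 1r 0w}
  2. ALU→r2 ⇒ no(RD_PORT)  {3A/0Mu/1Ld/1B | 1r 0w}
  3. MUL→r3 ⇒ no(FU)  {3A/0Mu/1Ld/1B | 1r 0w}
  4. MUL→r3 ⇒ no(FU)  {3A/0Mu/1Ld/1B | 1r 0w}
  5. ALU→r5 ⇒ no(RD_PORT)  {3A/0Mu/1Ld/1B | 1r 0w}
  6. MUL→r5 ⇒ no(FU)  {3A/0Mu/1Ld/1B | 1r 0w}

issued = [0, 1]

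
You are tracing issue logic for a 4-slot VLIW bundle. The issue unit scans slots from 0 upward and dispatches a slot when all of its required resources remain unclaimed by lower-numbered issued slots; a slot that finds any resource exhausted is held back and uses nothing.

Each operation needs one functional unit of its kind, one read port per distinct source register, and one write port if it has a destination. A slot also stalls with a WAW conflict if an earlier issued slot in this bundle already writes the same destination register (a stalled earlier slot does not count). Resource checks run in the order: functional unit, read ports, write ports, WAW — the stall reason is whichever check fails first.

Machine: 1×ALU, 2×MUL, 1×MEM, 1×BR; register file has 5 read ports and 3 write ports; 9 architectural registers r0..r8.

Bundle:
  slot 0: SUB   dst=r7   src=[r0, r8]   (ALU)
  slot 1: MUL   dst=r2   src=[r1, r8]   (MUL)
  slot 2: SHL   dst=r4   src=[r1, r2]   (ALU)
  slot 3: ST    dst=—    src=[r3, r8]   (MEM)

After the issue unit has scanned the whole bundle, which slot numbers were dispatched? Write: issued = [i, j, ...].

issued = [0, 1]

  0. ALU→r7 ⇒ go  {0A/2Mu/1Ld/1B | 3r 2w}
  1. MUL→r2 ⇒ go  {0A/1Mu/1Ld/1B | 1r 1w}
  2. ALU→r4 ⇒ no(FU)  {0A/1Mu/1Ld/1B | 1r 1w}
  3. MEM ⇒ no(RD_PORT)  {0A/1Mu/1Ld/1B | 1r 1w}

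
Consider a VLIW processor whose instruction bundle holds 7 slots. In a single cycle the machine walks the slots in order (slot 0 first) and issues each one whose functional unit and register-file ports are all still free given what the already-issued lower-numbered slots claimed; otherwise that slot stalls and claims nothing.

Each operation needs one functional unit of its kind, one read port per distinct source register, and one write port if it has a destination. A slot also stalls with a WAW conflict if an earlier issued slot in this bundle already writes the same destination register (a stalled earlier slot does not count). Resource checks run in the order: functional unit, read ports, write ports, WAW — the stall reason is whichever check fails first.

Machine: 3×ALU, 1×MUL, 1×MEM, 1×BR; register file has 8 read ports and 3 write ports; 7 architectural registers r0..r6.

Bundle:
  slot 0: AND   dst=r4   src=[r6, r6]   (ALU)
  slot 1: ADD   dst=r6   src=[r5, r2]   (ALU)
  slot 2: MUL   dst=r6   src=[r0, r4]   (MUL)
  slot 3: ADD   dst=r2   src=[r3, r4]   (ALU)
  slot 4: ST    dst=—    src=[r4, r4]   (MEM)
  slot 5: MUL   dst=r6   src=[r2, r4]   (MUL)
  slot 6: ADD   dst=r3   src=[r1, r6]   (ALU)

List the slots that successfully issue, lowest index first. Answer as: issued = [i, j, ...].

issued = [0, 1, 3, 4]

[0] ALU needs rd=1 wr=1: ok; after: ALU=2 MUL=1 MEM=1 BR=1, R=7, W=2
[1] ALU needs rd=2 wr=1: ok; after: ALU=1 MUL=1 MEM=1 BR=1, R=5, W=1
[2] MUL needs rd=2 wr=1: WAW; after: ALU=1 MUL=1 MEM=1 BR=1, R=5, W=1
[3] ALU needs rd=2 wr=1: ok; after: ALU=0 MUL=1 MEM=1 BR=1, R=3, W=0
[4] MEM needs rd=1 wr=0: ok; after: ALU=0 MUL=1 MEM=0 BR=1, R=2, W=0
[5] MUL needs rd=2 wr=1: WR_PORT; after: ALU=0 MUL=1 MEM=0 BR=1, R=2, W=0
[6] ALU needs rd=2 wr=1: FU; after: ALU=0 MUL=1 MEM=0 BR=1, R=2, W=0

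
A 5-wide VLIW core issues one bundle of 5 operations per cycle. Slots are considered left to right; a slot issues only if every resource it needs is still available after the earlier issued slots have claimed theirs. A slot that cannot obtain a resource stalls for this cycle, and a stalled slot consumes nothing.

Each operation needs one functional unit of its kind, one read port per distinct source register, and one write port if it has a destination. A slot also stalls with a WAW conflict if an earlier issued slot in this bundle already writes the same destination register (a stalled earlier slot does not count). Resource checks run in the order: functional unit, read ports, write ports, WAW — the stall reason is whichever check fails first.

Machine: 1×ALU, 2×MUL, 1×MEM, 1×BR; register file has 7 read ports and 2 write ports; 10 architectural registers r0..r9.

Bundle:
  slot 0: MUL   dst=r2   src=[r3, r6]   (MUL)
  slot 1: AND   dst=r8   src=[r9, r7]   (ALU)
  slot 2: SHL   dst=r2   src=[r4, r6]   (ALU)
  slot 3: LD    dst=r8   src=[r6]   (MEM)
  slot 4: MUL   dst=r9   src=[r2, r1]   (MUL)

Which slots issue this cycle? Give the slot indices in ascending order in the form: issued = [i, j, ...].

slot 0 (MUL): ISSUE — free A1,Mu1,Ld1,B1 rp5 wp1
slot 1 (ALU): ISSUE — free A0,Mu1,Ld1,B1 rp3 wp0
slot 2 (ALU): stall FU — free A0,Mu1,Ld1,B1 rp3 wp0
slot 3 (MEM): stall WR_PORT — free A0,Mu1,Ld1,B1 rp3 wp0
slot 4 (MUL): stall WR_PORT — free A0,Mu1,Ld1,B1 rp3 wp0

issued = [0, 1]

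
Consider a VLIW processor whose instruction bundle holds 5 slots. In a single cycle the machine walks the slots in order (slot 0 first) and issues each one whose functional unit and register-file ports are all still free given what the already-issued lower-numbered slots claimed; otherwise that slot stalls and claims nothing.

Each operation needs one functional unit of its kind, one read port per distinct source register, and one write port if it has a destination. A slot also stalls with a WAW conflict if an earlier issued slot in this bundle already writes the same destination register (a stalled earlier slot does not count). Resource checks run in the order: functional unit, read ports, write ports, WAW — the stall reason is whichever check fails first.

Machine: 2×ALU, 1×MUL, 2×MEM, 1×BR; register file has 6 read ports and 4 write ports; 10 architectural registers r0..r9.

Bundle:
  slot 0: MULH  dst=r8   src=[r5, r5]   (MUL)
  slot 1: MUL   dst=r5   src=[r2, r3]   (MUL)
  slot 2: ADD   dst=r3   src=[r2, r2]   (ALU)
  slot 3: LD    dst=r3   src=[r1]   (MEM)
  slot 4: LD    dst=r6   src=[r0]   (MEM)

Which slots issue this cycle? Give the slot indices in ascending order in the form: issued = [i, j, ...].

issued = [0, 2, 4]

#0 MUL src=r5,r5 dispatched  <A:2 Mu:0 Ld:2 B:1 rd:5 wr:3>
#1 MUL src=r2,r3 held:FU  <A:2 Mu:0 Ld:2 B:1 rd:5 wr:3>
#2 ALU src=r2,r2 dispatched  <A:1 Mu:0 Ld:2 B:1 rd:4 wr:2>
#3 MEM src=r1 held:WAW  <A:1 Mu:0 Ld:2 B:1 rd:4 wr:2>
#4 MEM src=r0 dispatched  <A:1 Mu:0 Ld:1 B:1 rd:3 wr:1>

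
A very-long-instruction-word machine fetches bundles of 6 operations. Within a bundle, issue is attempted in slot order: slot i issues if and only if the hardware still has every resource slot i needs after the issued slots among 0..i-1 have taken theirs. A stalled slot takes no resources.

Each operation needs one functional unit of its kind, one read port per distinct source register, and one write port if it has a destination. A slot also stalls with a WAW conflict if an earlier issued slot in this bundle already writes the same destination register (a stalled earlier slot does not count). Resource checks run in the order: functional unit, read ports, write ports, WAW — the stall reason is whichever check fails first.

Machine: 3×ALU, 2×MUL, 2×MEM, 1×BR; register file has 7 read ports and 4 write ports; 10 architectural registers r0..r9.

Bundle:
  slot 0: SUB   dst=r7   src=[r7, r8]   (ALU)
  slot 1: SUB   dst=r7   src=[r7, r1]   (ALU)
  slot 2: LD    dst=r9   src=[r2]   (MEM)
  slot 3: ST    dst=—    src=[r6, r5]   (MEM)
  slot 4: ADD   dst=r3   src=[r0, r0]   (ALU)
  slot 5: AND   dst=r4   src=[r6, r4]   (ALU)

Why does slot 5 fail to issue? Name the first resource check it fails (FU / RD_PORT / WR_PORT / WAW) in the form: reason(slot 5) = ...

reason(slot 5) = RD_PORT

slot 0 (ALU): ISSUE — free A2,Mu2,Ld2,B1 rp5 wp3
slot 1 (ALU): stall WAW — free A2,Mu2,Ld2,B1 rp5 wp3
slot 2 (MEM): ISSUE — free A2,Mu2,Ld1,B1 rp4 wp2
slot 3 (MEM): ISSUE — free A2,Mu2,Ld0,B1 rp2 wp2
slot 4 (ALU): ISSUE — free A1,Mu2,Ld0,B1 rp1 wp1
slot 5 (ALU): stall RD_PORT — free A1,Mu2,Ld0,B1 rp1 wp1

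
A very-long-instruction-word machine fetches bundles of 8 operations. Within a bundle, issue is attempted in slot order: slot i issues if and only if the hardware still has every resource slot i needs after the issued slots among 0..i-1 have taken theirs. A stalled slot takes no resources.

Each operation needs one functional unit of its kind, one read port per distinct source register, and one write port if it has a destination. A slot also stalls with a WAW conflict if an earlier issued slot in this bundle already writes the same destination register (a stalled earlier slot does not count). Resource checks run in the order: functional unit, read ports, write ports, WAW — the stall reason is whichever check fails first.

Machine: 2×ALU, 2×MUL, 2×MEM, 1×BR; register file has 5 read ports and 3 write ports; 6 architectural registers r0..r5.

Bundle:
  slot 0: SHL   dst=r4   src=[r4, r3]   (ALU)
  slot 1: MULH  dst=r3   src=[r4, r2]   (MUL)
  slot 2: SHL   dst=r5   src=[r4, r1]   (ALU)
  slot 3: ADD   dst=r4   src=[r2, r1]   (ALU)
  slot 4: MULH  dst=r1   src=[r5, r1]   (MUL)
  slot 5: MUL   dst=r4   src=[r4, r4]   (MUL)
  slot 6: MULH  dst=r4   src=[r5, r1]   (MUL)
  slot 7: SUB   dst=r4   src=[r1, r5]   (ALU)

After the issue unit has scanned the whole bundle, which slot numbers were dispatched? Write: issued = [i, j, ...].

[0] ALU needs rd=2 wr=1: ok; after: ALU=1 MUL=2 MEM=2 BR=1, R=3, W=2
[1] MUL needs rd=2 wr=1: ok; after: ALU=1 MUL=1 MEM=2 BR=1, R=1, W=1
[2] ALU needs rd=2 wr=1: RD_PORT; after: ALU=1 MUL=1 MEM=2 BR=1, R=1, W=1
[3] ALU needs rd=2 wr=1: RD_PORT; after: ALU=1 MUL=1 MEM=2 BR=1, R=1, W=1
[4] MUL needs rd=2 wr=1: RD_PORT; after: ALU=1 MUL=1 MEM=2 BR=1, R=1, W=1
[5] MUL needs rd=1 wr=1: WAW; after: ALU=1 MUL=1 MEM=2 BR=1, R=1, W=1
[6] MUL needs rd=2 wr=1: RD_PORT; after: ALU=1 MUL=1 MEM=2 BR=1, R=1, W=1
[7] ALU needs rd=2 wr=1: RD_PORT; after: ALU=1 MUL=1 MEM=2 BR=1, R=1, W=1

issued = [0, 1]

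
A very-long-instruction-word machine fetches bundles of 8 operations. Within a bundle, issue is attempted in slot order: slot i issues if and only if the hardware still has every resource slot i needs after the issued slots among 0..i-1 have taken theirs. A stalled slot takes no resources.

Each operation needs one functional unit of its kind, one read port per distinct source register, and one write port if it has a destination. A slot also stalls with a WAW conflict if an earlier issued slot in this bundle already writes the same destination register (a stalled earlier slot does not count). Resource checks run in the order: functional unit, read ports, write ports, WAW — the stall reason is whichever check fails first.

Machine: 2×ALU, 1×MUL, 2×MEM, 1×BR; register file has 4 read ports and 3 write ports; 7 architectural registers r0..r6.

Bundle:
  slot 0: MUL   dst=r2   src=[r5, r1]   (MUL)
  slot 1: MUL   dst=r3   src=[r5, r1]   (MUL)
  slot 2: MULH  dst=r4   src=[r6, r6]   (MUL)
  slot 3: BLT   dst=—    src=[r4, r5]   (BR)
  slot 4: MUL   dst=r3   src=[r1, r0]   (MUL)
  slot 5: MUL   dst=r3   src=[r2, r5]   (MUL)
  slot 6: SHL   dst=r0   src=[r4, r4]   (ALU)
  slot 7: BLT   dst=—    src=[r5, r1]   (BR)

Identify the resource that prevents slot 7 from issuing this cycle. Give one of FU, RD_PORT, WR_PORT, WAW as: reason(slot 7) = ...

(0) want 1×MUL +2rd +1wr — yes → AL2|MU0|ME2|BR1|rd2|wr2
(1) want 1×MUL +2rd +1wr — FU → AL2|MU0|ME2|BR1|rd2|wr2
(2) want 1×MUL +1rd +1wr — FU → AL2|MU0|ME2|BR1|rd2|wr2
(3) want 1×BR +2rd +0wr — yes → AL2|MU0|ME2|BR0|rd0|wr2
(4) want 1×MUL +2rd +1wr — FU → AL2|MU0|ME2|BR0|rd0|wr2
(5) want 1×MUL +2rd +1wr — FU → AL2|MU0|ME2|BR0|rd0|wr2
(6) want 1×ALU +1rd +1wr — RD_PORT → AL2|MU0|ME2|BR0|rd0|wr2
(7) want 1×BR +2rd +0wr — FU → AL2|MU0|ME2|BR0|rd0|wr2

reason(slot 7) = FU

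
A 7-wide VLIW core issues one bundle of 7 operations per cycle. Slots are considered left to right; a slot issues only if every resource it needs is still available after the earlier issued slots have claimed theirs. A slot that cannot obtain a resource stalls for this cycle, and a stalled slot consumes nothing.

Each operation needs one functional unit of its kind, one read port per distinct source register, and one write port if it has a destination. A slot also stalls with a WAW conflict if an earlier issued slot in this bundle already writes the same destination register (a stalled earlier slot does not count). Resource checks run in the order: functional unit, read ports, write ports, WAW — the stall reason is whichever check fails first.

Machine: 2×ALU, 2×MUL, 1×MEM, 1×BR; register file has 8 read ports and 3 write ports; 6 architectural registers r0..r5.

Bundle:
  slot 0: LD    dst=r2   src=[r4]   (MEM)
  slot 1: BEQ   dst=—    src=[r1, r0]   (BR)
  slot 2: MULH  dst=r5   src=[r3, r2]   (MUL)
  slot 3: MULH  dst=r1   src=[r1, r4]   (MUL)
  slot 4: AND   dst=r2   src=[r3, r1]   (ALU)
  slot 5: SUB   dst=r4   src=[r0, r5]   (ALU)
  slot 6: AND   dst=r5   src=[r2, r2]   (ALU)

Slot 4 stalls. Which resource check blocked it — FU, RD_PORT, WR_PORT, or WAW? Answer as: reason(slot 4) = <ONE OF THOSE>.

reason(slot 4) = RD_PORT

[0] MEM needs rd=1 wr=1: ok; after: ALU=2 MUL=2 MEM=0 BR=1, R=7, W=2
[1] BR needs rd=2 wr=0: ok; after: ALU=2 MUL=2 MEM=0 BR=0, R=5, W=2
[2] MUL needs rd=2 wr=1: ok; after: ALU=2 MUL=1 MEM=0 BR=0, R=3, W=1
[3] MUL needs rd=2 wr=1: ok; after: ALU=2 MUL=0 MEM=0 BR=0, R=1, W=0
[4] ALU needs rd=2 wr=1: RD_PORT; after: ALU=2 MUL=0 MEM=0 BR=0, R=1, W=0
[5] ALU needs rd=2 wr=1: RD_PORT; after: ALU=2 MUL=0 MEM=0 BR=0, R=1, W=0
[6] ALU needs rd=1 wr=1: WR_PORT; after: ALU=2 MUL=0 MEM=0 BR=0, R=1, W=0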